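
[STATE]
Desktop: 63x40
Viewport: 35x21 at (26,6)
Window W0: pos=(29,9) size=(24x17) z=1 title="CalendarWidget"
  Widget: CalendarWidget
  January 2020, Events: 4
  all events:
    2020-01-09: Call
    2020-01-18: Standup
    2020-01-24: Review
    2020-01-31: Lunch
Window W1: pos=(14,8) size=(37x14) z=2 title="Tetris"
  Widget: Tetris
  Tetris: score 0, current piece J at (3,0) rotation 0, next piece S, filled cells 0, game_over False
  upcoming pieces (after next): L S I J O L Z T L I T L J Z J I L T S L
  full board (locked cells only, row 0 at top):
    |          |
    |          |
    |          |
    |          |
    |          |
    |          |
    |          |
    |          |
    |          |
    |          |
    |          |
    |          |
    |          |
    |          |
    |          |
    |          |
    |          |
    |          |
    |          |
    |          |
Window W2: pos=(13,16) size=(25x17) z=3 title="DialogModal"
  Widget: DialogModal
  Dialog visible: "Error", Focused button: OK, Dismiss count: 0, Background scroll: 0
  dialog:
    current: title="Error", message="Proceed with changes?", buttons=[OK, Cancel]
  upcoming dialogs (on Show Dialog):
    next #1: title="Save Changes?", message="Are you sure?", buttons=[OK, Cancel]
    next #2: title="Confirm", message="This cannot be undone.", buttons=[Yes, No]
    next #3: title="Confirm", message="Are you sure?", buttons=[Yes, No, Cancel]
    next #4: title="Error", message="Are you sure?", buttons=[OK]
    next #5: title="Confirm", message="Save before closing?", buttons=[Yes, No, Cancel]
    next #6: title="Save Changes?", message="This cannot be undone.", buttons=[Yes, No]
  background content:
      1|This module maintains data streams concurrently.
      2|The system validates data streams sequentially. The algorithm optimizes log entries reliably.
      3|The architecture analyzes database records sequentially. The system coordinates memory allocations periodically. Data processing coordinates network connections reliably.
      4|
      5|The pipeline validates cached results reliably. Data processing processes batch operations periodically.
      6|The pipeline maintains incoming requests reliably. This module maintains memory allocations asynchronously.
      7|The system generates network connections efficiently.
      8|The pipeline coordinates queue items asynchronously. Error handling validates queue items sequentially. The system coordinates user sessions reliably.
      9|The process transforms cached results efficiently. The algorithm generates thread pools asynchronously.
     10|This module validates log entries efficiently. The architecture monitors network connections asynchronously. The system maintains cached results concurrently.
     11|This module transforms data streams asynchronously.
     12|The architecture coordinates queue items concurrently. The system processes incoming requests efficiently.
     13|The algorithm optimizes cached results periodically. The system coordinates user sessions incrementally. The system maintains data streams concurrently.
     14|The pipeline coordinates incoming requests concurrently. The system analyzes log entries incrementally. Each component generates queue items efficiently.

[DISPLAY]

                                   
                                   
━━━━━━━━━━━━━━━━━━━━━━━━┓          
                        ┃━┓        
────────────────────────┨ ┃        
Next:                   ┃─┨        
 ░░                     ┃ ┃        
░░                      ┃ ┃        
                        ┃ ┃        
                        ┃ ┃        
━━━━━━━━━━━┓            ┃ ┃        
           ┃            ┃ ┃        
───────────┨            ┃ ┃        
maintains d┃            ┃ ┃        
alidates da┃            ┃ ┃        
ture analyz┃━━━━━━━━━━━━┛ ┃        
           ┃              ┃        
────────┐s ┃              ┃        
or      │s ┃              ┃        
ith chan│ne┃━━━━━━━━━━━━━━┛        
ancel   │te┃                       


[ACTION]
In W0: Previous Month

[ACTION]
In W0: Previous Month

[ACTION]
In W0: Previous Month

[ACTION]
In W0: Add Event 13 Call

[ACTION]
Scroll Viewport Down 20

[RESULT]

maintains d┃            ┃ ┃        
alidates da┃            ┃ ┃        
ture analyz┃━━━━━━━━━━━━┛ ┃        
           ┃              ┃        
────────┐s ┃              ┃        
or      │s ┃              ┃        
ith chan│ne┃━━━━━━━━━━━━━━┛        
ancel   │te┃                       
────────┘s ┃                       
validates l┃                       
transforms ┃                       
ture coordi┃                       
m optimizes┃                       
━━━━━━━━━━━┛                       
                                   
                                   
                                   
                                   
                                   
                                   
                                   


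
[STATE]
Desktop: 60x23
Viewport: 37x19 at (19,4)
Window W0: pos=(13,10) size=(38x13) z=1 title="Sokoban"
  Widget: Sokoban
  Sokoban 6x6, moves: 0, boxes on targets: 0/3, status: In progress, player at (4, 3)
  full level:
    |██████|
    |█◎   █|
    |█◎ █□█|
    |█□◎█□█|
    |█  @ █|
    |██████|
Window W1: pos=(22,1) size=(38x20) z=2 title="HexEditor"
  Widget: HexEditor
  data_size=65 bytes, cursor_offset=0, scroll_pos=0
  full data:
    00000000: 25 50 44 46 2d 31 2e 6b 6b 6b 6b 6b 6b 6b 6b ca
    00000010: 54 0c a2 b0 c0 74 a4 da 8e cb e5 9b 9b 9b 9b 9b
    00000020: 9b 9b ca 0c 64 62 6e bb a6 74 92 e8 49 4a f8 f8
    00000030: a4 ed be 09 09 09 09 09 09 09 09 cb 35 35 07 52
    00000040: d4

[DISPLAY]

   ┃00000000  25 50 44 46 2d 31 2e 6b
   ┃00000010  54 0c a2 b0 c0 74 a4 da
   ┃00000020  9b 9b ca 0c 64 62 6e bb
   ┃00000030  a4 ed be 09 09 09 09 09
   ┃00000040  d4                     
   ┃                                 
━━━┃                                 
ban┃                                 
───┃                                 
█  ┃                                 
█  ┃                                 
█  ┃                                 
█  ┃                                 
█  ┃                                 
█  ┃                                 
: 0┃                                 
   ┗━━━━━━━━━━━━━━━━━━━━━━━━━━━━━━━━━
                               ┃     
━━━━━━━━━━━━━━━━━━━━━━━━━━━━━━━┛     


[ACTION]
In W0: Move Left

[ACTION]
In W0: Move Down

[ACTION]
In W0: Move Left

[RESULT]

   ┃00000000  25 50 44 46 2d 31 2e 6b
   ┃00000010  54 0c a2 b0 c0 74 a4 da
   ┃00000020  9b 9b ca 0c 64 62 6e bb
   ┃00000030  a4 ed be 09 09 09 09 09
   ┃00000040  d4                     
   ┃                                 
━━━┃                                 
ban┃                                 
───┃                                 
█  ┃                                 
█  ┃                                 
█  ┃                                 
█  ┃                                 
█  ┃                                 
█  ┃                                 
: 2┃                                 
   ┗━━━━━━━━━━━━━━━━━━━━━━━━━━━━━━━━━
                               ┃     
━━━━━━━━━━━━━━━━━━━━━━━━━━━━━━━┛     


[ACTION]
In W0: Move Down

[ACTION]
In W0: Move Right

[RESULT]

   ┃00000000  25 50 44 46 2d 31 2e 6b
   ┃00000010  54 0c a2 b0 c0 74 a4 da
   ┃00000020  9b 9b ca 0c 64 62 6e bb
   ┃00000030  a4 ed be 09 09 09 09 09
   ┃00000040  d4                     
   ┃                                 
━━━┃                                 
ban┃                                 
───┃                                 
█  ┃                                 
█  ┃                                 
█  ┃                                 
█  ┃                                 
█  ┃                                 
█  ┃                                 
: 3┃                                 
   ┗━━━━━━━━━━━━━━━━━━━━━━━━━━━━━━━━━
                               ┃     
━━━━━━━━━━━━━━━━━━━━━━━━━━━━━━━┛     


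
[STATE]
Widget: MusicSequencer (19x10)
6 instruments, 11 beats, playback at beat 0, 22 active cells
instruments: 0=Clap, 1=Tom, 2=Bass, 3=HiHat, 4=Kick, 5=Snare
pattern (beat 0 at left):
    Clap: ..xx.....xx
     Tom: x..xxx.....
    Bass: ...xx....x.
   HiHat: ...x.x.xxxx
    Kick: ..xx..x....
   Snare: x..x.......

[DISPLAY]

      ▼1234567890  
  Clap··██·····██  
   Tom█··███·····  
  Bass···██····█·  
 HiHat···█·█·████  
  Kick··██··█····  
 Snare█··█·······  
                   
                   
                   


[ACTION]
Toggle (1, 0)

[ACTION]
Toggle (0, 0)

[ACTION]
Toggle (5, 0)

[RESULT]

      ▼1234567890  
  Clap█·██·····██  
   Tom···███·····  
  Bass···██····█·  
 HiHat···█·█·████  
  Kick··██··█····  
 Snare···█·······  
                   
                   
                   


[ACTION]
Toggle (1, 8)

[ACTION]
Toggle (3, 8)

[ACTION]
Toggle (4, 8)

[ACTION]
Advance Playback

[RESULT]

      0▼234567890  
  Clap█·██·····██  
   Tom···███··█··  
  Bass···██····█·  
 HiHat···█·█·█·██  
  Kick··██··█·█··  
 Snare···█·······  
                   
                   
                   


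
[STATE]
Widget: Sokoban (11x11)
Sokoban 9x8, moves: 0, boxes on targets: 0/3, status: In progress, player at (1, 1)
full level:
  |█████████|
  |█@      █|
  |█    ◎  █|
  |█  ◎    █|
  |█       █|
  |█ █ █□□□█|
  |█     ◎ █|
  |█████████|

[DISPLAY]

█████████  
█@      █  
█    ◎  █  
█  ◎    █  
█       █  
█ █ █□□□█  
█     ◎ █  
█████████  
Moves: 0  0
           
           


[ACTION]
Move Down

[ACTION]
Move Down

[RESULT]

█████████  
█       █  
█    ◎  █  
█@ ◎    █  
█       █  
█ █ █□□□█  
█     ◎ █  
█████████  
Moves: 2  0
           
           


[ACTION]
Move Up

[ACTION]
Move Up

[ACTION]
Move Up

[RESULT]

█████████  
█@      █  
█    ◎  █  
█  ◎    █  
█       █  
█ █ █□□□█  
█     ◎ █  
█████████  
Moves: 4  0
           
           


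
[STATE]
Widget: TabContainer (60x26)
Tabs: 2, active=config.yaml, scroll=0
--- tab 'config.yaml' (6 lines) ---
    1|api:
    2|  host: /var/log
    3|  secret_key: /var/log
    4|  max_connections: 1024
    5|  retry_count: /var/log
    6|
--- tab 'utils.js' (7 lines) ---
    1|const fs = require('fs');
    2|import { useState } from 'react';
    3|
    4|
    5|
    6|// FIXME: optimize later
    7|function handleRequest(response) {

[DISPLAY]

[config.yaml]│ utils.js                                     
────────────────────────────────────────────────────────────
api:                                                        
  host: /var/log                                            
  secret_key: /var/log                                      
  max_connections: 1024                                     
  retry_count: /var/log                                     
                                                            
                                                            
                                                            
                                                            
                                                            
                                                            
                                                            
                                                            
                                                            
                                                            
                                                            
                                                            
                                                            
                                                            
                                                            
                                                            
                                                            
                                                            
                                                            


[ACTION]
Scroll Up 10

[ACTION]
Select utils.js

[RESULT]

 config.yaml │[utils.js]                                    
────────────────────────────────────────────────────────────
const fs = require('fs');                                   
import { useState } from 'react';                           
                                                            
                                                            
                                                            
// FIXME: optimize later                                    
function handleRequest(response) {                          
                                                            
                                                            
                                                            
                                                            
                                                            
                                                            
                                                            
                                                            
                                                            
                                                            
                                                            
                                                            
                                                            
                                                            
                                                            
                                                            
                                                            


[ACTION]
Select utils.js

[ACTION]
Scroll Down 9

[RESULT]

 config.yaml │[utils.js]                                    
────────────────────────────────────────────────────────────
function handleRequest(response) {                          
                                                            
                                                            
                                                            
                                                            
                                                            
                                                            
                                                            
                                                            
                                                            
                                                            
                                                            
                                                            
                                                            
                                                            
                                                            
                                                            
                                                            
                                                            
                                                            
                                                            
                                                            
                                                            
                                                            


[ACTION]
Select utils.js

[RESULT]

 config.yaml │[utils.js]                                    
────────────────────────────────────────────────────────────
const fs = require('fs');                                   
import { useState } from 'react';                           
                                                            
                                                            
                                                            
// FIXME: optimize later                                    
function handleRequest(response) {                          
                                                            
                                                            
                                                            
                                                            
                                                            
                                                            
                                                            
                                                            
                                                            
                                                            
                                                            
                                                            
                                                            
                                                            
                                                            
                                                            
                                                            


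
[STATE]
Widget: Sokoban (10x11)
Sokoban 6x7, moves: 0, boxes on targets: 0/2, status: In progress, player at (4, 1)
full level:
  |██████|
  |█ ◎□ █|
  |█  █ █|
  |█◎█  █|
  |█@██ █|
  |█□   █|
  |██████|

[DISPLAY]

██████    
█ ◎□ █    
█  █ █    
█◎█  █    
█@██ █    
█□   █    
██████    
Moves: 0  
          
          
          


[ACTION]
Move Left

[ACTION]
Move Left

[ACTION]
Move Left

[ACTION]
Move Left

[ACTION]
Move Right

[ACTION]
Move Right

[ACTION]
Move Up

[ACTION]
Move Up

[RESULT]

██████    
█ ◎□ █    
█@ █ █    
█◎█  █    
█ ██ █    
█□   █    
██████    
Moves: 2  
          
          
          


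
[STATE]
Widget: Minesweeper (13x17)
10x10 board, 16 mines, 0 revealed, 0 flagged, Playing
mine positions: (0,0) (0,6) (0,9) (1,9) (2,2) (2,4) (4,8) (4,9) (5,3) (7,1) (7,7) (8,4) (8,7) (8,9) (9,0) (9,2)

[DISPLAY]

■■■■■■■■■■   
■■■■■■■■■■   
■■■■■■■■■■   
■■■■■■■■■■   
■■■■■■■■■■   
■■■■■■■■■■   
■■■■■■■■■■   
■■■■■■■■■■   
■■■■■■■■■■   
■■■■■■■■■■   
             
             
             
             
             
             
             


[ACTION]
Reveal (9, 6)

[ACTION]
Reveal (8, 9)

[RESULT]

✹■■■■■✹■■✹   
■■■■■■■■■✹   
■■✹■✹■■■■■   
■■■■■■■■■■   
■■■■■■■■✹✹   
■■■✹■■■■■■   
■■■■■■■■■■   
■✹■■■■■✹■■   
■■■■✹■■✹■✹   
✹■✹■■■1■■■   
             
             
             
             
             
             
             


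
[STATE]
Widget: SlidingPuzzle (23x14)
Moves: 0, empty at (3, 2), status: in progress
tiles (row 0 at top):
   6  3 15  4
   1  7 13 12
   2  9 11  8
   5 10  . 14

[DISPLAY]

┌────┬────┬────┬────┐  
│  6 │  3 │ 15 │  4 │  
├────┼────┼────┼────┤  
│  1 │  7 │ 13 │ 12 │  
├────┼────┼────┼────┤  
│  2 │  9 │ 11 │  8 │  
├────┼────┼────┼────┤  
│  5 │ 10 │    │ 14 │  
└────┴────┴────┴────┘  
Moves: 0               
                       
                       
                       
                       


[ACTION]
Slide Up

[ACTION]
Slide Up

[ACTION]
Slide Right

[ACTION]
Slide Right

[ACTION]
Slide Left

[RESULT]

┌────┬────┬────┬────┐  
│  6 │  3 │ 15 │  4 │  
├────┼────┼────┼────┤  
│  1 │  7 │ 13 │ 12 │  
├────┼────┼────┼────┤  
│  2 │  9 │ 11 │  8 │  
├────┼────┼────┼────┤  
│  5 │    │ 10 │ 14 │  
└────┴────┴────┴────┘  
Moves: 3               
                       
                       
                       
                       


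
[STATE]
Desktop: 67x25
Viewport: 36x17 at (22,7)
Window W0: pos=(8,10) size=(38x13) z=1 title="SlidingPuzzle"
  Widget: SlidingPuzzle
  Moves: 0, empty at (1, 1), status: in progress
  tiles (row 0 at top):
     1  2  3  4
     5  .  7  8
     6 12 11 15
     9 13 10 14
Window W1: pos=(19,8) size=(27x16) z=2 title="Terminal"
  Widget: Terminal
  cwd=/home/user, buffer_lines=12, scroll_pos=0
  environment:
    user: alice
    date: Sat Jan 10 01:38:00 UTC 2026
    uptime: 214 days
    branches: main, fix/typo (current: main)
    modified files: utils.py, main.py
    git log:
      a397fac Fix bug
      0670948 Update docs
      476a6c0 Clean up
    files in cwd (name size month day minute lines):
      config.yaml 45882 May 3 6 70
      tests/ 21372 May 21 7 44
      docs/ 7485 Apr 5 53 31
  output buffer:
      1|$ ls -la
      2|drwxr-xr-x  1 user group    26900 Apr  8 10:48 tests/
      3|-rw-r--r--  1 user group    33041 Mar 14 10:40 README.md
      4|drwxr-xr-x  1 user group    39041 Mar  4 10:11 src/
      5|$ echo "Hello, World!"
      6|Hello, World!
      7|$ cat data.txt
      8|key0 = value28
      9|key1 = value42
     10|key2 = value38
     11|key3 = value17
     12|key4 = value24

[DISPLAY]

                                    
━━━━━━━━━━━━━━━━━━━━━━━┓            
erminal                ┃            
───────────────────────┨            
ls -la                 ┃            
wxr-xr-x  1 user group ┃            
w-r--r--  1 user group ┃            
wxr-xr-x  1 user group ┃            
echo "Hello, World!"   ┃            
llo, World!            ┃            
cat data.txt           ┃            
y0 = value28           ┃            
y1 = value42           ┃            
y2 = value38           ┃            
y3 = value17           ┃            
y4 = value24           ┃            
━━━━━━━━━━━━━━━━━━━━━━━┛            


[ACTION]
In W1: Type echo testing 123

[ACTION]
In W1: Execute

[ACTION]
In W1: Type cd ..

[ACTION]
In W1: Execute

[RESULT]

                                    
━━━━━━━━━━━━━━━━━━━━━━━┓            
erminal                ┃            
───────────────────────┨            
llo, World!            ┃            
cat data.txt           ┃            
y0 = value28           ┃            
y1 = value42           ┃            
y2 = value38           ┃            
y3 = value17           ┃            
y4 = value24           ┃            
echo testing 123       ┃            
sting 123              ┃            
cd ..                  ┃            
                       ┃            
█                      ┃            
━━━━━━━━━━━━━━━━━━━━━━━┛            


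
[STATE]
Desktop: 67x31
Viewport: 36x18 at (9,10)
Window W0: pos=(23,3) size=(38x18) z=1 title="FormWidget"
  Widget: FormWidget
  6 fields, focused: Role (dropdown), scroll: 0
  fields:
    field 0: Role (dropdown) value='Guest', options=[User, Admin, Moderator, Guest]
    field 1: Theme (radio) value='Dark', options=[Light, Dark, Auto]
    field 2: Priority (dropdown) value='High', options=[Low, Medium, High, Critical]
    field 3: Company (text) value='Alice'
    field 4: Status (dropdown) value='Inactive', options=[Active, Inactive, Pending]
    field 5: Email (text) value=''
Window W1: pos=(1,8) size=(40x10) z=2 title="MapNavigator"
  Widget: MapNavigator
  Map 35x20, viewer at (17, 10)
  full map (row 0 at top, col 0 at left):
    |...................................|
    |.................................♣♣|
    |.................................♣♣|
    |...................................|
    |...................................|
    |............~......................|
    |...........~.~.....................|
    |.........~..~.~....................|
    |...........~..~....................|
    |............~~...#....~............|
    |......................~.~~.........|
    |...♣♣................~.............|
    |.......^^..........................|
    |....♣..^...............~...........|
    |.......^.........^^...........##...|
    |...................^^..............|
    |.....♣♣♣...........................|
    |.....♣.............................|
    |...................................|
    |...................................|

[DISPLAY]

───────────────────────────────┨acti
....~..~.~.................... ┃    
......~..~.................... ┃    
.......~~...#....~............ ┃    
............@....~.~~......... ┃    
................~............. ┃    
..^^.......................... ┃    
━━━━━━━━━━━━━━━━━━━━━━━━━━━━━━━┛    
              ┃                     
              ┃                     
              ┗━━━━━━━━━━━━━━━━━━━━━
                                    
                                    
                                    
                                    
                                    
                                    
                                    


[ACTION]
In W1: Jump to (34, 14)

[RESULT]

───────────────────────────────┨acti
.............                  ┃    
.............                  ┃    
.~...........                  ┃    
........##..@                  ┃    
.............                  ┃    
.............                  ┃    
━━━━━━━━━━━━━━━━━━━━━━━━━━━━━━━┛    
              ┃                     
              ┃                     
              ┗━━━━━━━━━━━━━━━━━━━━━
                                    
                                    
                                    
                                    
                                    
                                    
                                    


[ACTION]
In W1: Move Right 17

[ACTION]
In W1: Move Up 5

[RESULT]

───────────────────────────────┨acti
.............                  ┃    
.............                  ┃    
.............                  ┃    
~...........@                  ┃    
~.~~.........                  ┃    
.............                  ┃    
━━━━━━━━━━━━━━━━━━━━━━━━━━━━━━━┛    
              ┃                     
              ┃                     
              ┗━━━━━━━━━━━━━━━━━━━━━
                                    
                                    
                                    
                                    
                                    
                                    
                                    


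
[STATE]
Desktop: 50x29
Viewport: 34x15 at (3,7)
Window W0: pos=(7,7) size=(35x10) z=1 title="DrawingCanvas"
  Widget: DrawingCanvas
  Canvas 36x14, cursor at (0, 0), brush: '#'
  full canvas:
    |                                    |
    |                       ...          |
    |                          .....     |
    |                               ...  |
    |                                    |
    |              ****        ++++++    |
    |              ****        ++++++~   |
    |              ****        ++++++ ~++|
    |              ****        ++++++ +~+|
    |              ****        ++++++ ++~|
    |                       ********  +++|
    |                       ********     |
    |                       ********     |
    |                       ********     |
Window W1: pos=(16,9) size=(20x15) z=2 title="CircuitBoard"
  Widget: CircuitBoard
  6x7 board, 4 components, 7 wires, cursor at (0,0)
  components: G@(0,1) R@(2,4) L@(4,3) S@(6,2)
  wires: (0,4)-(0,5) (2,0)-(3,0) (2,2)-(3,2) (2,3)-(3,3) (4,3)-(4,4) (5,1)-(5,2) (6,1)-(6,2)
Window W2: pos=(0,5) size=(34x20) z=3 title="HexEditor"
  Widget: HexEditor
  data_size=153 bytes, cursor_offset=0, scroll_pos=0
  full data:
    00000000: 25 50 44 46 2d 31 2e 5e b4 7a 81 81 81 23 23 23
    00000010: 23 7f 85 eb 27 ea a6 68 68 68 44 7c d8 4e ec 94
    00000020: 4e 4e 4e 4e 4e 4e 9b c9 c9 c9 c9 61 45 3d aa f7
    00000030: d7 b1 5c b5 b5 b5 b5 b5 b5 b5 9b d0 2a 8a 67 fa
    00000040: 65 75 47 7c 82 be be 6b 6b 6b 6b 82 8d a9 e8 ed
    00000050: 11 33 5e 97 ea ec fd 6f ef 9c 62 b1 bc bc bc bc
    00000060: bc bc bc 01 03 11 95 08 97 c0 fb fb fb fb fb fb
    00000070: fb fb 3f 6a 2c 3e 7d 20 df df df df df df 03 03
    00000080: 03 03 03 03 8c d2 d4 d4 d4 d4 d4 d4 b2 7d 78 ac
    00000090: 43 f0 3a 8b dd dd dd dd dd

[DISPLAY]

──────────────────────────────┨━━━
000000  25 50 44 46 2d 31 2e 5┃   
000010  23 7f 85 eb 27 ea a6 6┃━┓─
000020  4e 4e 4e 4e 4e 4e 9b c┃ ┃ 
000030  d7 b1 5c b5 b5 b5 b5 b┃─┨ 
000040  65 75 47 7c 82 be be 6┃ ┃.
000050  11 33 5e 97 ea ec fd 6┃ ┃ 
000060  bc bc bc 01 03 11 95 0┃ ┃ 
000070  fb fb 3f 6a 2c 3e 7d 2┃ ┃+
000080  03 03 03 03 8c d2 d4 d┃ ┃━
000090  43 f0 3a 8b dd dd dd d┃ ┃ 
                              ┃ ┃ 
                              ┃ ┃ 
                              ┃ ┃ 
                              ┃ ┃ 


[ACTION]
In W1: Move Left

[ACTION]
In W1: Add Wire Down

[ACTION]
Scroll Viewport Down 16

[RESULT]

000060  bc bc bc 01 03 11 95 0┃ ┃ 
000070  fb fb 3f 6a 2c 3e 7d 2┃ ┃+
000080  03 03 03 03 8c d2 d4 d┃ ┃━
000090  43 f0 3a 8b dd dd dd d┃ ┃ 
                              ┃ ┃ 
                              ┃ ┃ 
                              ┃ ┃ 
                              ┃ ┃ 
                              ┃ ┃ 
                              ┃━┛ 
━━━━━━━━━━━━━━━━━━━━━━━━━━━━━━┛   
                                  
                                  
                                  
                                  


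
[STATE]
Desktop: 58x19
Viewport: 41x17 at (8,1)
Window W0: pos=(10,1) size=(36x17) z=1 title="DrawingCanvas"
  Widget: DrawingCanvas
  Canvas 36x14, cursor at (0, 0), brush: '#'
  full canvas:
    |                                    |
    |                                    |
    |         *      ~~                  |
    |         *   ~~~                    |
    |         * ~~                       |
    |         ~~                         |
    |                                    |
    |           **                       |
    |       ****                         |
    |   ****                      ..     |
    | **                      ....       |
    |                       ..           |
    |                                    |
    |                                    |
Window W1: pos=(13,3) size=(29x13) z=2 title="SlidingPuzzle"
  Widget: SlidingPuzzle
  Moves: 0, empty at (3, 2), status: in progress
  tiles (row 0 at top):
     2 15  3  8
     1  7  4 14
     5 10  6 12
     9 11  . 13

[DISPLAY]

  ┏━━━━━━━━━━━━━━━━━━━━━━━━━━━━━━━━━━┓   
  ┃ DrawingCanvas                    ┃   
  ┠──┏━━━━━━━━━━━━━━━━━━━━━━━━━━━┓───┨   
  ┃+ ┃ SlidingPuzzle             ┃   ┃   
  ┃  ┠───────────────────────────┨   ┃   
  ┃  ┃┌────┬────┬────┬────┐      ┃   ┃   
  ┃  ┃│  2 │ 15 │  3 │  8 │      ┃   ┃   
  ┃  ┃├────┼────┼────┼────┤      ┃   ┃   
  ┃  ┃│  1 │  7 │  4 │ 14 │      ┃   ┃   
  ┃  ┃├────┼────┼────┼────┤      ┃   ┃   
  ┃  ┃│  5 │ 10 │  6 │ 12 │      ┃   ┃   
  ┃  ┃├────┼────┼────┼────┤      ┃   ┃   
  ┃  ┃│  9 │ 11 │    │ 13 │      ┃   ┃   
  ┃ *┃└────┴────┴────┴────┘      ┃   ┃   
  ┃  ┗━━━━━━━━━━━━━━━━━━━━━━━━━━━┛   ┃   
  ┃                                  ┃   
  ┗━━━━━━━━━━━━━━━━━━━━━━━━━━━━━━━━━━┛   


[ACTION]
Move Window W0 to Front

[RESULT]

  ┏━━━━━━━━━━━━━━━━━━━━━━━━━━━━━━━━━━┓   
  ┃ DrawingCanvas                    ┃   
  ┠──────────────────────────────────┨   
  ┃+                                 ┃   
  ┃                                  ┃   
  ┃         *      ~~                ┃   
  ┃         *   ~~~                  ┃   
  ┃         * ~~                     ┃   
  ┃         ~~                       ┃   
  ┃                                  ┃   
  ┃           **                     ┃   
  ┃       ****                       ┃   
  ┃   ****                      ..   ┃   
  ┃ **                      ....     ┃   
  ┃                       ..         ┃   
  ┃                                  ┃   
  ┗━━━━━━━━━━━━━━━━━━━━━━━━━━━━━━━━━━┛   


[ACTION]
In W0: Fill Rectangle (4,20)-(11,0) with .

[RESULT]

  ┏━━━━━━━━━━━━━━━━━━━━━━━━━━━━━━━━━━┓   
  ┃ DrawingCanvas                    ┃   
  ┠──────────────────────────────────┨   
  ┃+                                 ┃   
  ┃                                  ┃   
  ┃         *      ~~                ┃   
  ┃         *   ~~~                  ┃   
  ┃.....................             ┃   
  ┃.....................             ┃   
  ┃.....................             ┃   
  ┃.....................             ┃   
  ┃.....................             ┃   
  ┃.....................        ..   ┃   
  ┃.....................    ....     ┃   
  ┃.....................  ..         ┃   
  ┃                                  ┃   
  ┗━━━━━━━━━━━━━━━━━━━━━━━━━━━━━━━━━━┛   


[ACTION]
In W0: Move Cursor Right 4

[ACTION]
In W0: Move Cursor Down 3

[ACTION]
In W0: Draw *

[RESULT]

  ┏━━━━━━━━━━━━━━━━━━━━━━━━━━━━━━━━━━┓   
  ┃ DrawingCanvas                    ┃   
  ┠──────────────────────────────────┨   
  ┃                                  ┃   
  ┃                                  ┃   
  ┃         *      ~~                ┃   
  ┃    *    *   ~~~                  ┃   
  ┃.....................             ┃   
  ┃.....................             ┃   
  ┃.....................             ┃   
  ┃.....................             ┃   
  ┃.....................             ┃   
  ┃.....................        ..   ┃   
  ┃.....................    ....     ┃   
  ┃.....................  ..         ┃   
  ┃                                  ┃   
  ┗━━━━━━━━━━━━━━━━━━━━━━━━━━━━━━━━━━┛   


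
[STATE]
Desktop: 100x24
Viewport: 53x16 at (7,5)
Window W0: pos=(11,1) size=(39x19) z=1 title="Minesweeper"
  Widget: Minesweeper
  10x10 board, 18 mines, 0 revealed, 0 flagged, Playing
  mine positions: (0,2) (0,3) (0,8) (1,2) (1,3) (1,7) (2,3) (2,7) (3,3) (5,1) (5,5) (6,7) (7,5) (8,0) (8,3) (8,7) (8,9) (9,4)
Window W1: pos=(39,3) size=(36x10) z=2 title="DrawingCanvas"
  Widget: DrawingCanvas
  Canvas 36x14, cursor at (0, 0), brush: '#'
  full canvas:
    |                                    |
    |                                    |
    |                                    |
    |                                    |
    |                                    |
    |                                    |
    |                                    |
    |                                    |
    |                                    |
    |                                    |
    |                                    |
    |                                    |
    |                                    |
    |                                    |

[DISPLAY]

    ┃■■■■■■■■■■                 ┠────────────────────
    ┃■■■■■■■■■■                 ┃+                   
    ┃■■■■■■■■■■                 ┃                    
    ┃■■■■■■■■■■                 ┃                    
    ┃■■■■■■■■■■                 ┃                    
    ┃■■■■■■■■■■                 ┃                    
    ┃■■■■■■■■■■                 ┃                    
    ┃■■■■■■■■■■                 ┗━━━━━━━━━━━━━━━━━━━━
    ┃■■■■■■■■■■                           ┃          
    ┃                                     ┃          
    ┃                                     ┃          
    ┃                                     ┃          
    ┃                                     ┃          
    ┃                                     ┃          
    ┗━━━━━━━━━━━━━━━━━━━━━━━━━━━━━━━━━━━━━┛          
                                                     


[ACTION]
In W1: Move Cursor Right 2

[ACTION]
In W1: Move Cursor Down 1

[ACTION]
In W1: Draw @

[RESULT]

    ┃■■■■■■■■■■                 ┠────────────────────
    ┃■■■■■■■■■■                 ┃                    
    ┃■■■■■■■■■■                 ┃  @                 
    ┃■■■■■■■■■■                 ┃                    
    ┃■■■■■■■■■■                 ┃                    
    ┃■■■■■■■■■■                 ┃                    
    ┃■■■■■■■■■■                 ┃                    
    ┃■■■■■■■■■■                 ┗━━━━━━━━━━━━━━━━━━━━
    ┃■■■■■■■■■■                           ┃          
    ┃                                     ┃          
    ┃                                     ┃          
    ┃                                     ┃          
    ┃                                     ┃          
    ┃                                     ┃          
    ┗━━━━━━━━━━━━━━━━━━━━━━━━━━━━━━━━━━━━━┛          
                                                     


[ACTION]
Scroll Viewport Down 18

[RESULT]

    ┃■■■■■■■■■■                 ┃                    
    ┃■■■■■■■■■■                 ┃                    
    ┃■■■■■■■■■■                 ┃                    
    ┃■■■■■■■■■■                 ┃                    
    ┃■■■■■■■■■■                 ┗━━━━━━━━━━━━━━━━━━━━
    ┃■■■■■■■■■■                           ┃          
    ┃                                     ┃          
    ┃                                     ┃          
    ┃                                     ┃          
    ┃                                     ┃          
    ┃                                     ┃          
    ┗━━━━━━━━━━━━━━━━━━━━━━━━━━━━━━━━━━━━━┛          
                                                     
                                                     
                                                     
                                                     


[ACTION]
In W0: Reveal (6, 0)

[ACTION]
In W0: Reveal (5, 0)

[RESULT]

    ┃■■■■■■■■■■                 ┃                    
    ┃1■■■■■■■■■                 ┃                    
    ┃1■■■■■■■■■                 ┃                    
    ┃■■■■■■■■■■                 ┃                    
    ┃■■■■■■■■■■                 ┗━━━━━━━━━━━━━━━━━━━━
    ┃■■■■■■■■■■                           ┃          
    ┃                                     ┃          
    ┃                                     ┃          
    ┃                                     ┃          
    ┃                                     ┃          
    ┃                                     ┃          
    ┗━━━━━━━━━━━━━━━━━━━━━━━━━━━━━━━━━━━━━┛          
                                                     
                                                     
                                                     
                                                     
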